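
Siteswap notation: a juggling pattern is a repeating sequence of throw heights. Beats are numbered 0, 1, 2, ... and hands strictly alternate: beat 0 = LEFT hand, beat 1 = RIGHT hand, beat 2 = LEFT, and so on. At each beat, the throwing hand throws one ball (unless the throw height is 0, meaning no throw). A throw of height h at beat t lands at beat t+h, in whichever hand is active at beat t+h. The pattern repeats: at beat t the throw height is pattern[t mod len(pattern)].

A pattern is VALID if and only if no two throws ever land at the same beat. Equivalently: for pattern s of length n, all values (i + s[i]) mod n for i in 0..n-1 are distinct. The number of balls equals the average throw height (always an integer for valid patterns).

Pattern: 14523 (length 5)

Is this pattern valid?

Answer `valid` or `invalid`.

i=0: (i + s[i]) mod n = (0 + 1) mod 5 = 1
i=1: (i + s[i]) mod n = (1 + 4) mod 5 = 0
i=2: (i + s[i]) mod n = (2 + 5) mod 5 = 2
i=3: (i + s[i]) mod n = (3 + 2) mod 5 = 0
i=4: (i + s[i]) mod n = (4 + 3) mod 5 = 2
Residues: [1, 0, 2, 0, 2], distinct: False

Answer: invalid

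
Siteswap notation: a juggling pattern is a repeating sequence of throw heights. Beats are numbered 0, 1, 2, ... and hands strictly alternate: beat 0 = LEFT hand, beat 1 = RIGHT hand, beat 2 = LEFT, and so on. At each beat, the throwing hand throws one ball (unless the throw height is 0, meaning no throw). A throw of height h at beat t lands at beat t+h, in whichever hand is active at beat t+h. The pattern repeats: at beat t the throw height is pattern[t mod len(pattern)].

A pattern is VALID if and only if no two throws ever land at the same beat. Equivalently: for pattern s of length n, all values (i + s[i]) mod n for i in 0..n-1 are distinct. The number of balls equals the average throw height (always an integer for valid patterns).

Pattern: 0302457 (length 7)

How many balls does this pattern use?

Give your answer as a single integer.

Pattern = [0, 3, 0, 2, 4, 5, 7], length n = 7
  position 0: throw height = 0, running sum = 0
  position 1: throw height = 3, running sum = 3
  position 2: throw height = 0, running sum = 3
  position 3: throw height = 2, running sum = 5
  position 4: throw height = 4, running sum = 9
  position 5: throw height = 5, running sum = 14
  position 6: throw height = 7, running sum = 21
Total sum = 21; balls = sum / n = 21 / 7 = 3

Answer: 3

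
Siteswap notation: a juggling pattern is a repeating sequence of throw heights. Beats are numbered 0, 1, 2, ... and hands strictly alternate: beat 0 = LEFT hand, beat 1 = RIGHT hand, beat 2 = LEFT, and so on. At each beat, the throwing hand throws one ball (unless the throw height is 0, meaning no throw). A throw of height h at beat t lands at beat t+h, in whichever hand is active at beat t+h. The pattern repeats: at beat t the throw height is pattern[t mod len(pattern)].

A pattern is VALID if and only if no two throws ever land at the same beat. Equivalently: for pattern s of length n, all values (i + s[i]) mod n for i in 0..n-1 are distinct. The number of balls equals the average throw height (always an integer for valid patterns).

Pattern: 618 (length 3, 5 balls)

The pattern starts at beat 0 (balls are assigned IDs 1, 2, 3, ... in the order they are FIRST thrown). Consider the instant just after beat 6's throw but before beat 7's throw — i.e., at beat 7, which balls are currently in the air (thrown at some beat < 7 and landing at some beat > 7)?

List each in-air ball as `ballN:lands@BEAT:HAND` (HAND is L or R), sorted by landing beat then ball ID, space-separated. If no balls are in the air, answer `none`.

Answer: ball3:lands@9:R ball2:lands@10:L ball1:lands@12:L ball4:lands@13:R

Derivation:
Beat 0 (L): throw ball1 h=6 -> lands@6:L; in-air after throw: [b1@6:L]
Beat 1 (R): throw ball2 h=1 -> lands@2:L; in-air after throw: [b2@2:L b1@6:L]
Beat 2 (L): throw ball2 h=8 -> lands@10:L; in-air after throw: [b1@6:L b2@10:L]
Beat 3 (R): throw ball3 h=6 -> lands@9:R; in-air after throw: [b1@6:L b3@9:R b2@10:L]
Beat 4 (L): throw ball4 h=1 -> lands@5:R; in-air after throw: [b4@5:R b1@6:L b3@9:R b2@10:L]
Beat 5 (R): throw ball4 h=8 -> lands@13:R; in-air after throw: [b1@6:L b3@9:R b2@10:L b4@13:R]
Beat 6 (L): throw ball1 h=6 -> lands@12:L; in-air after throw: [b3@9:R b2@10:L b1@12:L b4@13:R]
Beat 7 (R): throw ball5 h=1 -> lands@8:L; in-air after throw: [b5@8:L b3@9:R b2@10:L b1@12:L b4@13:R]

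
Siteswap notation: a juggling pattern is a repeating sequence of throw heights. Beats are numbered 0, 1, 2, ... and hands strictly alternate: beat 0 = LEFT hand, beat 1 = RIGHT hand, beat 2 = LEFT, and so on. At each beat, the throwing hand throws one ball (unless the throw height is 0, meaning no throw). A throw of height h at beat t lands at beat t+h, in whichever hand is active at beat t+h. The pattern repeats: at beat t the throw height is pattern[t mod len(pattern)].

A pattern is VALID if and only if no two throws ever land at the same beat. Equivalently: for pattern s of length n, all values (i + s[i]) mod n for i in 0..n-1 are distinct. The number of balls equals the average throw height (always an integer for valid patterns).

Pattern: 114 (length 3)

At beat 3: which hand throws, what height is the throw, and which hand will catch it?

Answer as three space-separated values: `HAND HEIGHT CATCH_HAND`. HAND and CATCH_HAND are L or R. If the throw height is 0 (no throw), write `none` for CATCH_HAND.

Answer: R 1 L

Derivation:
Beat 3: 3 mod 2 = 1, so hand = R
Throw height = pattern[3 mod 3] = pattern[0] = 1
Lands at beat 3+1=4, 4 mod 2 = 0, so catch hand = L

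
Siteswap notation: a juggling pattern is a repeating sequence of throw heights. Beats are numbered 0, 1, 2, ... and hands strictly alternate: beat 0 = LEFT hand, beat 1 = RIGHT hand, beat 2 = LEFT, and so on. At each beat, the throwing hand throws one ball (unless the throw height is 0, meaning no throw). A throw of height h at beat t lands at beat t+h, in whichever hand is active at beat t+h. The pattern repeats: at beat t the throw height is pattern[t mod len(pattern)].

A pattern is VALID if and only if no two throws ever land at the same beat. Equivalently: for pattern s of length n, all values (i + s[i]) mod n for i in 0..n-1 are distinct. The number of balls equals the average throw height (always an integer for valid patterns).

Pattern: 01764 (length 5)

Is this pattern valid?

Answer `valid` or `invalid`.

i=0: (i + s[i]) mod n = (0 + 0) mod 5 = 0
i=1: (i + s[i]) mod n = (1 + 1) mod 5 = 2
i=2: (i + s[i]) mod n = (2 + 7) mod 5 = 4
i=3: (i + s[i]) mod n = (3 + 6) mod 5 = 4
i=4: (i + s[i]) mod n = (4 + 4) mod 5 = 3
Residues: [0, 2, 4, 4, 3], distinct: False

Answer: invalid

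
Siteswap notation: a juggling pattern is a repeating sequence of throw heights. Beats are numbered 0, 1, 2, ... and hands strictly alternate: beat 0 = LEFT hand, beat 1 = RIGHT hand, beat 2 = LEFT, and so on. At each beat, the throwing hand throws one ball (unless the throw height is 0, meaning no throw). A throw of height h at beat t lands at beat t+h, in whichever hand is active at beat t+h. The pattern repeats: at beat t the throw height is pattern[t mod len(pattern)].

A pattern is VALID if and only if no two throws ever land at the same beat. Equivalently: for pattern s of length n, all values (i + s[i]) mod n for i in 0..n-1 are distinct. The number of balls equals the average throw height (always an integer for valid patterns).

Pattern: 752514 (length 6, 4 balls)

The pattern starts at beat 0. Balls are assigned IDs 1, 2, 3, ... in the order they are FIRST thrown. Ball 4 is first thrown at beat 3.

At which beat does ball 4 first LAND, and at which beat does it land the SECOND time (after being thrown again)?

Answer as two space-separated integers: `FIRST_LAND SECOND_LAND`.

Beat 0 (L): throw ball1 h=7 -> lands@7:R; in-air after throw: [b1@7:R]
Beat 1 (R): throw ball2 h=5 -> lands@6:L; in-air after throw: [b2@6:L b1@7:R]
Beat 2 (L): throw ball3 h=2 -> lands@4:L; in-air after throw: [b3@4:L b2@6:L b1@7:R]
Beat 3 (R): throw ball4 h=5 -> lands@8:L; in-air after throw: [b3@4:L b2@6:L b1@7:R b4@8:L]
Beat 4 (L): throw ball3 h=1 -> lands@5:R; in-air after throw: [b3@5:R b2@6:L b1@7:R b4@8:L]
Beat 5 (R): throw ball3 h=4 -> lands@9:R; in-air after throw: [b2@6:L b1@7:R b4@8:L b3@9:R]
Beat 6 (L): throw ball2 h=7 -> lands@13:R; in-air after throw: [b1@7:R b4@8:L b3@9:R b2@13:R]
Beat 7 (R): throw ball1 h=5 -> lands@12:L; in-air after throw: [b4@8:L b3@9:R b1@12:L b2@13:R]
Beat 8 (L): throw ball4 h=2 -> lands@10:L; in-air after throw: [b3@9:R b4@10:L b1@12:L b2@13:R]
Beat 9 (R): throw ball3 h=5 -> lands@14:L; in-air after throw: [b4@10:L b1@12:L b2@13:R b3@14:L]
Beat 10 (L): throw ball4 h=1 -> lands@11:R; in-air after throw: [b4@11:R b1@12:L b2@13:R b3@14:L]
Ball 4: thrown@3 h=5 -> first land @8; rethrown@8 h=2 -> second land @10

Answer: 8 10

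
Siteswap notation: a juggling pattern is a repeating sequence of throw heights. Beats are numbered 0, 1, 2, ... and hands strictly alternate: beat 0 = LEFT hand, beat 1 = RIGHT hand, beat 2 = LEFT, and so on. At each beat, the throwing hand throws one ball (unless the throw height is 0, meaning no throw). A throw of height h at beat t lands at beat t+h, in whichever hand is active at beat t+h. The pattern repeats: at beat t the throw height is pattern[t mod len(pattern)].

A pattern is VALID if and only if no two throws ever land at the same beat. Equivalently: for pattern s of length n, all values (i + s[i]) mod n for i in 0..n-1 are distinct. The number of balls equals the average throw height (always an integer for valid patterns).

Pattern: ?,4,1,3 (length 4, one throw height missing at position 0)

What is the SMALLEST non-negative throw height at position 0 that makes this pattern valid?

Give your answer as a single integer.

i=0: s[i]=? (unknown)
i=1: (1 + 4) mod 4 = 1
i=2: (2 + 1) mod 4 = 3
i=3: (3 + 3) mod 4 = 2
Known residues: [1, 2, 3]; need a permutation of 0..3, so missing residue r = 0
Need (0 + s) mod 4 = 0; smallest s = (0 - 0) mod 4 = 0

Answer: 0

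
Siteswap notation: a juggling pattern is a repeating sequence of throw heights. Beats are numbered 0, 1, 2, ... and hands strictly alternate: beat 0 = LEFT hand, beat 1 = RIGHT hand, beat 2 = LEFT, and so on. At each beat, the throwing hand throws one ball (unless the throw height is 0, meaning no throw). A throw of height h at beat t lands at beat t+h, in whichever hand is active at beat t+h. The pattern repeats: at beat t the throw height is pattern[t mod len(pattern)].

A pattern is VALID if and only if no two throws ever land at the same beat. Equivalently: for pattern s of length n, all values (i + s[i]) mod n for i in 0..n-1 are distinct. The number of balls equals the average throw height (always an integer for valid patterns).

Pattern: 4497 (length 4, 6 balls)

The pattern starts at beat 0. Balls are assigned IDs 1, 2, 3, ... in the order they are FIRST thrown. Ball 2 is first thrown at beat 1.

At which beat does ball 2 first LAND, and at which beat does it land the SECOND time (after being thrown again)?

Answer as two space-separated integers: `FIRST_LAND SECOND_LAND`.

Beat 0 (L): throw ball1 h=4 -> lands@4:L; in-air after throw: [b1@4:L]
Beat 1 (R): throw ball2 h=4 -> lands@5:R; in-air after throw: [b1@4:L b2@5:R]
Beat 2 (L): throw ball3 h=9 -> lands@11:R; in-air after throw: [b1@4:L b2@5:R b3@11:R]
Beat 3 (R): throw ball4 h=7 -> lands@10:L; in-air after throw: [b1@4:L b2@5:R b4@10:L b3@11:R]
Beat 4 (L): throw ball1 h=4 -> lands@8:L; in-air after throw: [b2@5:R b1@8:L b4@10:L b3@11:R]
Beat 5 (R): throw ball2 h=4 -> lands@9:R; in-air after throw: [b1@8:L b2@9:R b4@10:L b3@11:R]
Beat 6 (L): throw ball5 h=9 -> lands@15:R; in-air after throw: [b1@8:L b2@9:R b4@10:L b3@11:R b5@15:R]
Beat 7 (R): throw ball6 h=7 -> lands@14:L; in-air after throw: [b1@8:L b2@9:R b4@10:L b3@11:R b6@14:L b5@15:R]
Beat 8 (L): throw ball1 h=4 -> lands@12:L; in-air after throw: [b2@9:R b4@10:L b3@11:R b1@12:L b6@14:L b5@15:R]
Beat 9 (R): throw ball2 h=4 -> lands@13:R; in-air after throw: [b4@10:L b3@11:R b1@12:L b2@13:R b6@14:L b5@15:R]
Ball 2: thrown@1 h=4 -> first land @5; rethrown@5 h=4 -> second land @9

Answer: 5 9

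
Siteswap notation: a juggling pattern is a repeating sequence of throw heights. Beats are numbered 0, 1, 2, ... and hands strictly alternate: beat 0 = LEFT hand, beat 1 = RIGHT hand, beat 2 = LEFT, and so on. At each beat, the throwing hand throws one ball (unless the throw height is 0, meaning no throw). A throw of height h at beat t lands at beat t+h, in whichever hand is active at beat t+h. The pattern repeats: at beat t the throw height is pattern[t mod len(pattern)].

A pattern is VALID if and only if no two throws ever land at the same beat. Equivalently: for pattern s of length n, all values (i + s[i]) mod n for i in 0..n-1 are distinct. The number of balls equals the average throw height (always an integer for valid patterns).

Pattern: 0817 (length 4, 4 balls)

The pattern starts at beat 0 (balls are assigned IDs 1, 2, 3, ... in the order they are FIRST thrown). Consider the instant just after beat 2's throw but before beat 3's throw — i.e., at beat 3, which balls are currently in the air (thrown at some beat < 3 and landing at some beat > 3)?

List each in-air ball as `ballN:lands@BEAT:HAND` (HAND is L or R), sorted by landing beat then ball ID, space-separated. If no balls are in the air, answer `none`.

Beat 1 (R): throw ball1 h=8 -> lands@9:R; in-air after throw: [b1@9:R]
Beat 2 (L): throw ball2 h=1 -> lands@3:R; in-air after throw: [b2@3:R b1@9:R]
Beat 3 (R): throw ball2 h=7 -> lands@10:L; in-air after throw: [b1@9:R b2@10:L]

Answer: ball1:lands@9:R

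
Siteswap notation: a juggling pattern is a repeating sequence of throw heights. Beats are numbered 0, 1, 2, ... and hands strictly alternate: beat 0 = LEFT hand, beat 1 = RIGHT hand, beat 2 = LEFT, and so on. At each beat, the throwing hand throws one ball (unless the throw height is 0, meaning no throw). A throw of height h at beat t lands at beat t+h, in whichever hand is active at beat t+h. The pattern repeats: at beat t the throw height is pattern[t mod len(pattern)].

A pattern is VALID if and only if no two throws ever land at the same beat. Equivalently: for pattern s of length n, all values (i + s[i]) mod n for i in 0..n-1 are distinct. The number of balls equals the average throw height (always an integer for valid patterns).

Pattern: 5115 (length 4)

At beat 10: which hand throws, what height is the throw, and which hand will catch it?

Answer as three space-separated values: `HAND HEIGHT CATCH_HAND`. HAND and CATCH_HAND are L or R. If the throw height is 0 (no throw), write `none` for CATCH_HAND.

Beat 10: 10 mod 2 = 0, so hand = L
Throw height = pattern[10 mod 4] = pattern[2] = 1
Lands at beat 10+1=11, 11 mod 2 = 1, so catch hand = R

Answer: L 1 R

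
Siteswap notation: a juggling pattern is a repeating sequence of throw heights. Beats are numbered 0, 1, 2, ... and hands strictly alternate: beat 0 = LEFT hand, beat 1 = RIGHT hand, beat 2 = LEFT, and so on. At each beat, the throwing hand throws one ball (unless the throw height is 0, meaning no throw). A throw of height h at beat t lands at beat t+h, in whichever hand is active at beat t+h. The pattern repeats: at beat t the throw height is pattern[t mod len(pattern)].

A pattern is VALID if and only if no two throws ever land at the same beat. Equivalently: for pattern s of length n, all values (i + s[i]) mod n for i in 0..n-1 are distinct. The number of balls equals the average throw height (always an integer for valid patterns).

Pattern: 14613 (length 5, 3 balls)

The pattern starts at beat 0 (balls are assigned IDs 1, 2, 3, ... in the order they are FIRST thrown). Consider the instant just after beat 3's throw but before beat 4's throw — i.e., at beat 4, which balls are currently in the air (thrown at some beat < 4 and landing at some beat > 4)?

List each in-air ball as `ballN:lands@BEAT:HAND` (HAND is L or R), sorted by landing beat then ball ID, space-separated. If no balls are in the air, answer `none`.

Answer: ball1:lands@5:R ball2:lands@8:L

Derivation:
Beat 0 (L): throw ball1 h=1 -> lands@1:R; in-air after throw: [b1@1:R]
Beat 1 (R): throw ball1 h=4 -> lands@5:R; in-air after throw: [b1@5:R]
Beat 2 (L): throw ball2 h=6 -> lands@8:L; in-air after throw: [b1@5:R b2@8:L]
Beat 3 (R): throw ball3 h=1 -> lands@4:L; in-air after throw: [b3@4:L b1@5:R b2@8:L]
Beat 4 (L): throw ball3 h=3 -> lands@7:R; in-air after throw: [b1@5:R b3@7:R b2@8:L]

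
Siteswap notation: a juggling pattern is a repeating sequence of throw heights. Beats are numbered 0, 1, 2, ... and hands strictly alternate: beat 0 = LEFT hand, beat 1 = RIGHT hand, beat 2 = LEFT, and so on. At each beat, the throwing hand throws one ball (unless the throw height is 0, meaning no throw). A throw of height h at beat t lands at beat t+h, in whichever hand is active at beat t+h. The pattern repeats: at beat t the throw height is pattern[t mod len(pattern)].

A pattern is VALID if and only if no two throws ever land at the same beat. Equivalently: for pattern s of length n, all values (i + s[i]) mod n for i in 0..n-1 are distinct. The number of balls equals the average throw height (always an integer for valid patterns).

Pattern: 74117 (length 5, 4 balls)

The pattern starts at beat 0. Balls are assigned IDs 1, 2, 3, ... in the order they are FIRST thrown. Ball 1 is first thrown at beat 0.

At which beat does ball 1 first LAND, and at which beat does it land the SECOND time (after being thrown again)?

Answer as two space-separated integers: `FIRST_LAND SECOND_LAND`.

Answer: 7 8

Derivation:
Beat 0 (L): throw ball1 h=7 -> lands@7:R; in-air after throw: [b1@7:R]
Beat 1 (R): throw ball2 h=4 -> lands@5:R; in-air after throw: [b2@5:R b1@7:R]
Beat 2 (L): throw ball3 h=1 -> lands@3:R; in-air after throw: [b3@3:R b2@5:R b1@7:R]
Beat 3 (R): throw ball3 h=1 -> lands@4:L; in-air after throw: [b3@4:L b2@5:R b1@7:R]
Beat 4 (L): throw ball3 h=7 -> lands@11:R; in-air after throw: [b2@5:R b1@7:R b3@11:R]
Beat 5 (R): throw ball2 h=7 -> lands@12:L; in-air after throw: [b1@7:R b3@11:R b2@12:L]
Beat 6 (L): throw ball4 h=4 -> lands@10:L; in-air after throw: [b1@7:R b4@10:L b3@11:R b2@12:L]
Beat 7 (R): throw ball1 h=1 -> lands@8:L; in-air after throw: [b1@8:L b4@10:L b3@11:R b2@12:L]
Beat 8 (L): throw ball1 h=1 -> lands@9:R; in-air after throw: [b1@9:R b4@10:L b3@11:R b2@12:L]
Ball 1: thrown@0 h=7 -> first land @7; rethrown@7 h=1 -> second land @8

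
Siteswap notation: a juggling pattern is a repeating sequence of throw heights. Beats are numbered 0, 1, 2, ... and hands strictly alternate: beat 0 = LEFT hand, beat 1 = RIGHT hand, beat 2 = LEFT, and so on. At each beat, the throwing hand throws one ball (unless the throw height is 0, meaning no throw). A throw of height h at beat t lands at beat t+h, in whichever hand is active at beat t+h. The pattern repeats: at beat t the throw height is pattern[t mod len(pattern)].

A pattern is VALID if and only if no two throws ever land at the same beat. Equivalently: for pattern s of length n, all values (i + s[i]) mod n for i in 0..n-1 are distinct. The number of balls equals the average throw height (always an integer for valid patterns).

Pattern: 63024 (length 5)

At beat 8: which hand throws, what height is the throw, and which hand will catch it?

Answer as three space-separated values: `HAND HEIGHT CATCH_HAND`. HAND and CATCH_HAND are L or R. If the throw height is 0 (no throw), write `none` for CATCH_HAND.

Answer: L 2 L

Derivation:
Beat 8: 8 mod 2 = 0, so hand = L
Throw height = pattern[8 mod 5] = pattern[3] = 2
Lands at beat 8+2=10, 10 mod 2 = 0, so catch hand = L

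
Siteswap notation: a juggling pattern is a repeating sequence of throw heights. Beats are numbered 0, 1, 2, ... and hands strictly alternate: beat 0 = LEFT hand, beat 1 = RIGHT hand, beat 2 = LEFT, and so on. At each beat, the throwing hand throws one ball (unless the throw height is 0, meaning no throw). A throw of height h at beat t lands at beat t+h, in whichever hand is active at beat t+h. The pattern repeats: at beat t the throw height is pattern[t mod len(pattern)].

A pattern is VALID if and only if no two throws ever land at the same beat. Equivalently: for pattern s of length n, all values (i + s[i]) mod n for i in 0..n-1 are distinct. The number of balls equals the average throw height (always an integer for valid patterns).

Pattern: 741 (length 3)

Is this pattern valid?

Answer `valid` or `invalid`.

Answer: valid

Derivation:
i=0: (i + s[i]) mod n = (0 + 7) mod 3 = 1
i=1: (i + s[i]) mod n = (1 + 4) mod 3 = 2
i=2: (i + s[i]) mod n = (2 + 1) mod 3 = 0
Residues: [1, 2, 0], distinct: True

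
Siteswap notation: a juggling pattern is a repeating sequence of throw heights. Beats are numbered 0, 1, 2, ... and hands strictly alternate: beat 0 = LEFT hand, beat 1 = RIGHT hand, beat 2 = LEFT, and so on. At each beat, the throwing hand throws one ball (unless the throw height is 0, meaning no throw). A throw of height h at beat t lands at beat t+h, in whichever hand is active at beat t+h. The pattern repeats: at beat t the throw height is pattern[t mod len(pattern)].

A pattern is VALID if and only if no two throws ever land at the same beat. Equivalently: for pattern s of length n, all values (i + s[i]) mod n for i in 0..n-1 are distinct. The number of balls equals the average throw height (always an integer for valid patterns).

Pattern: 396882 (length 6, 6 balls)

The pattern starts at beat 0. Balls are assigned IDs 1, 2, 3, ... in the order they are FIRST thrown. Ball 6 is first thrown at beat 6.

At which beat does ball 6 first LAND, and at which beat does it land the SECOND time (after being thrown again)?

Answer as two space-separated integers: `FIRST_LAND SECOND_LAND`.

Answer: 9 17

Derivation:
Beat 0 (L): throw ball1 h=3 -> lands@3:R; in-air after throw: [b1@3:R]
Beat 1 (R): throw ball2 h=9 -> lands@10:L; in-air after throw: [b1@3:R b2@10:L]
Beat 2 (L): throw ball3 h=6 -> lands@8:L; in-air after throw: [b1@3:R b3@8:L b2@10:L]
Beat 3 (R): throw ball1 h=8 -> lands@11:R; in-air after throw: [b3@8:L b2@10:L b1@11:R]
Beat 4 (L): throw ball4 h=8 -> lands@12:L; in-air after throw: [b3@8:L b2@10:L b1@11:R b4@12:L]
Beat 5 (R): throw ball5 h=2 -> lands@7:R; in-air after throw: [b5@7:R b3@8:L b2@10:L b1@11:R b4@12:L]
Beat 6 (L): throw ball6 h=3 -> lands@9:R; in-air after throw: [b5@7:R b3@8:L b6@9:R b2@10:L b1@11:R b4@12:L]
Beat 7 (R): throw ball5 h=9 -> lands@16:L; in-air after throw: [b3@8:L b6@9:R b2@10:L b1@11:R b4@12:L b5@16:L]
Beat 8 (L): throw ball3 h=6 -> lands@14:L; in-air after throw: [b6@9:R b2@10:L b1@11:R b4@12:L b3@14:L b5@16:L]
Beat 9 (R): throw ball6 h=8 -> lands@17:R; in-air after throw: [b2@10:L b1@11:R b4@12:L b3@14:L b5@16:L b6@17:R]
Beat 10 (L): throw ball2 h=8 -> lands@18:L; in-air after throw: [b1@11:R b4@12:L b3@14:L b5@16:L b6@17:R b2@18:L]
Beat 11 (R): throw ball1 h=2 -> lands@13:R; in-air after throw: [b4@12:L b1@13:R b3@14:L b5@16:L b6@17:R b2@18:L]
Beat 12 (L): throw ball4 h=3 -> lands@15:R; in-air after throw: [b1@13:R b3@14:L b4@15:R b5@16:L b6@17:R b2@18:L]
Beat 13 (R): throw ball1 h=9 -> lands@22:L; in-air after throw: [b3@14:L b4@15:R b5@16:L b6@17:R b2@18:L b1@22:L]
Beat 14 (L): throw ball3 h=6 -> lands@20:L; in-air after throw: [b4@15:R b5@16:L b6@17:R b2@18:L b3@20:L b1@22:L]
Beat 15 (R): throw ball4 h=8 -> lands@23:R; in-air after throw: [b5@16:L b6@17:R b2@18:L b3@20:L b1@22:L b4@23:R]
Beat 16 (L): throw ball5 h=8 -> lands@24:L; in-air after throw: [b6@17:R b2@18:L b3@20:L b1@22:L b4@23:R b5@24:L]
Beat 17 (R): throw ball6 h=2 -> lands@19:R; in-air after throw: [b2@18:L b6@19:R b3@20:L b1@22:L b4@23:R b5@24:L]
Ball 6: thrown@6 h=3 -> first land @9; rethrown@9 h=8 -> second land @17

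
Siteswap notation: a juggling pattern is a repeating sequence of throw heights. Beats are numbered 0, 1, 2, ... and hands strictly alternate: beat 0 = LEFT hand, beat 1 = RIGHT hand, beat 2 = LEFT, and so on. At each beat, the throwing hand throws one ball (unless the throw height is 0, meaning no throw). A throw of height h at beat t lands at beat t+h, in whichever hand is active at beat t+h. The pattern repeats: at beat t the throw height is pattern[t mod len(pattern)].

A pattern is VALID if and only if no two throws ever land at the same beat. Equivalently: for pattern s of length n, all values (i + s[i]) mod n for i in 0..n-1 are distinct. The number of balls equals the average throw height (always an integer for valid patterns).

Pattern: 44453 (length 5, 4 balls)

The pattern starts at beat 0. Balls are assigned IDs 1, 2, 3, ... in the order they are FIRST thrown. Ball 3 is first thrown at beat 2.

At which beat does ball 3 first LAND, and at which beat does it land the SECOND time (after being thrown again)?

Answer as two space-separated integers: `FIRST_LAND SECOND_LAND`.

Beat 0 (L): throw ball1 h=4 -> lands@4:L; in-air after throw: [b1@4:L]
Beat 1 (R): throw ball2 h=4 -> lands@5:R; in-air after throw: [b1@4:L b2@5:R]
Beat 2 (L): throw ball3 h=4 -> lands@6:L; in-air after throw: [b1@4:L b2@5:R b3@6:L]
Beat 3 (R): throw ball4 h=5 -> lands@8:L; in-air after throw: [b1@4:L b2@5:R b3@6:L b4@8:L]
Beat 4 (L): throw ball1 h=3 -> lands@7:R; in-air after throw: [b2@5:R b3@6:L b1@7:R b4@8:L]
Beat 5 (R): throw ball2 h=4 -> lands@9:R; in-air after throw: [b3@6:L b1@7:R b4@8:L b2@9:R]
Beat 6 (L): throw ball3 h=4 -> lands@10:L; in-air after throw: [b1@7:R b4@8:L b2@9:R b3@10:L]
Beat 7 (R): throw ball1 h=4 -> lands@11:R; in-air after throw: [b4@8:L b2@9:R b3@10:L b1@11:R]
Beat 8 (L): throw ball4 h=5 -> lands@13:R; in-air after throw: [b2@9:R b3@10:L b1@11:R b4@13:R]
Beat 9 (R): throw ball2 h=3 -> lands@12:L; in-air after throw: [b3@10:L b1@11:R b2@12:L b4@13:R]
Beat 10 (L): throw ball3 h=4 -> lands@14:L; in-air after throw: [b1@11:R b2@12:L b4@13:R b3@14:L]
Ball 3: thrown@2 h=4 -> first land @6; rethrown@6 h=4 -> second land @10

Answer: 6 10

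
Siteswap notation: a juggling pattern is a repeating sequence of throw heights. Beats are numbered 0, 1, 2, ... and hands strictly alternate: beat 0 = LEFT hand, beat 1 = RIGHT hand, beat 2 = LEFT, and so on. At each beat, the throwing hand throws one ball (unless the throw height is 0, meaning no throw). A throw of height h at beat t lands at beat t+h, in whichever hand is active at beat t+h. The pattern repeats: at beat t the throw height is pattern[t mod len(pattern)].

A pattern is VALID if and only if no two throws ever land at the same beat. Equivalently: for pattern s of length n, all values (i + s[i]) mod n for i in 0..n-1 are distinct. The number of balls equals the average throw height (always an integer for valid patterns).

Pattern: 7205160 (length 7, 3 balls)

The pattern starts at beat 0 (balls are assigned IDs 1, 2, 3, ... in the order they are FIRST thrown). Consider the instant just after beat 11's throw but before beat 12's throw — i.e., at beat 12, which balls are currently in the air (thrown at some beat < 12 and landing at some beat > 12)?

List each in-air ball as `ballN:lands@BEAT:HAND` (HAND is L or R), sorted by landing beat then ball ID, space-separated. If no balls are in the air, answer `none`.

Answer: ball1:lands@14:L ball2:lands@15:R

Derivation:
Beat 0 (L): throw ball1 h=7 -> lands@7:R; in-air after throw: [b1@7:R]
Beat 1 (R): throw ball2 h=2 -> lands@3:R; in-air after throw: [b2@3:R b1@7:R]
Beat 3 (R): throw ball2 h=5 -> lands@8:L; in-air after throw: [b1@7:R b2@8:L]
Beat 4 (L): throw ball3 h=1 -> lands@5:R; in-air after throw: [b3@5:R b1@7:R b2@8:L]
Beat 5 (R): throw ball3 h=6 -> lands@11:R; in-air after throw: [b1@7:R b2@8:L b3@11:R]
Beat 7 (R): throw ball1 h=7 -> lands@14:L; in-air after throw: [b2@8:L b3@11:R b1@14:L]
Beat 8 (L): throw ball2 h=2 -> lands@10:L; in-air after throw: [b2@10:L b3@11:R b1@14:L]
Beat 10 (L): throw ball2 h=5 -> lands@15:R; in-air after throw: [b3@11:R b1@14:L b2@15:R]
Beat 11 (R): throw ball3 h=1 -> lands@12:L; in-air after throw: [b3@12:L b1@14:L b2@15:R]
Beat 12 (L): throw ball3 h=6 -> lands@18:L; in-air after throw: [b1@14:L b2@15:R b3@18:L]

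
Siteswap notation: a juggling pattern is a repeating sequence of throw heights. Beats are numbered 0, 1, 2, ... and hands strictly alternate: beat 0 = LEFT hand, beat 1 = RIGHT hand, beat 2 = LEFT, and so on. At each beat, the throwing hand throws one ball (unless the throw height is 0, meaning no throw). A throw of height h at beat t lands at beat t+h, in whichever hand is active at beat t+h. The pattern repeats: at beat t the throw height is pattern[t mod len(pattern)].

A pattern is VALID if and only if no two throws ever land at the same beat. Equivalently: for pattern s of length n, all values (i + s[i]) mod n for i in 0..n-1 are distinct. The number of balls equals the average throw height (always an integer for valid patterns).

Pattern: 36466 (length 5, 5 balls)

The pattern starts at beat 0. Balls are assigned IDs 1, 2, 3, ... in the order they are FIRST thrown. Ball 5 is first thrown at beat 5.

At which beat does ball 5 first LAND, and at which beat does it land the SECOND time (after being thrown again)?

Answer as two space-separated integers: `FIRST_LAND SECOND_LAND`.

Answer: 8 14

Derivation:
Beat 0 (L): throw ball1 h=3 -> lands@3:R; in-air after throw: [b1@3:R]
Beat 1 (R): throw ball2 h=6 -> lands@7:R; in-air after throw: [b1@3:R b2@7:R]
Beat 2 (L): throw ball3 h=4 -> lands@6:L; in-air after throw: [b1@3:R b3@6:L b2@7:R]
Beat 3 (R): throw ball1 h=6 -> lands@9:R; in-air after throw: [b3@6:L b2@7:R b1@9:R]
Beat 4 (L): throw ball4 h=6 -> lands@10:L; in-air after throw: [b3@6:L b2@7:R b1@9:R b4@10:L]
Beat 5 (R): throw ball5 h=3 -> lands@8:L; in-air after throw: [b3@6:L b2@7:R b5@8:L b1@9:R b4@10:L]
Beat 6 (L): throw ball3 h=6 -> lands@12:L; in-air after throw: [b2@7:R b5@8:L b1@9:R b4@10:L b3@12:L]
Beat 7 (R): throw ball2 h=4 -> lands@11:R; in-air after throw: [b5@8:L b1@9:R b4@10:L b2@11:R b3@12:L]
Beat 8 (L): throw ball5 h=6 -> lands@14:L; in-air after throw: [b1@9:R b4@10:L b2@11:R b3@12:L b5@14:L]
Beat 9 (R): throw ball1 h=6 -> lands@15:R; in-air after throw: [b4@10:L b2@11:R b3@12:L b5@14:L b1@15:R]
Beat 10 (L): throw ball4 h=3 -> lands@13:R; in-air after throw: [b2@11:R b3@12:L b4@13:R b5@14:L b1@15:R]
Beat 11 (R): throw ball2 h=6 -> lands@17:R; in-air after throw: [b3@12:L b4@13:R b5@14:L b1@15:R b2@17:R]
Beat 12 (L): throw ball3 h=4 -> lands@16:L; in-air after throw: [b4@13:R b5@14:L b1@15:R b3@16:L b2@17:R]
Beat 13 (R): throw ball4 h=6 -> lands@19:R; in-air after throw: [b5@14:L b1@15:R b3@16:L b2@17:R b4@19:R]
Beat 14 (L): throw ball5 h=6 -> lands@20:L; in-air after throw: [b1@15:R b3@16:L b2@17:R b4@19:R b5@20:L]
Ball 5: thrown@5 h=3 -> first land @8; rethrown@8 h=6 -> second land @14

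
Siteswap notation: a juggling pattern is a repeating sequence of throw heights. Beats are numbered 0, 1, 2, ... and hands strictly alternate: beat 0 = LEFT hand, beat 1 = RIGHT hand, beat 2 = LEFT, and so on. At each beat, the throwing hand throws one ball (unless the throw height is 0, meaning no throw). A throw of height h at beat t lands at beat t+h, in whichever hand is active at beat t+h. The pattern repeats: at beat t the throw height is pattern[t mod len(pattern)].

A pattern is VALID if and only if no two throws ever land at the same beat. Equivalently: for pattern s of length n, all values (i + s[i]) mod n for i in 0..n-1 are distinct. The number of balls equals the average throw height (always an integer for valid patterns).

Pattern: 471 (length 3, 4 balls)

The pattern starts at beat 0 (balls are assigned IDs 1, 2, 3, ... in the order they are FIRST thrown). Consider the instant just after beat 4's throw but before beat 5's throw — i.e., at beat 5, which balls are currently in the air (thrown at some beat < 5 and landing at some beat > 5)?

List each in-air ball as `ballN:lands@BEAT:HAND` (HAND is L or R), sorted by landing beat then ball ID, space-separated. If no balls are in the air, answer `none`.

Beat 0 (L): throw ball1 h=4 -> lands@4:L; in-air after throw: [b1@4:L]
Beat 1 (R): throw ball2 h=7 -> lands@8:L; in-air after throw: [b1@4:L b2@8:L]
Beat 2 (L): throw ball3 h=1 -> lands@3:R; in-air after throw: [b3@3:R b1@4:L b2@8:L]
Beat 3 (R): throw ball3 h=4 -> lands@7:R; in-air after throw: [b1@4:L b3@7:R b2@8:L]
Beat 4 (L): throw ball1 h=7 -> lands@11:R; in-air after throw: [b3@7:R b2@8:L b1@11:R]
Beat 5 (R): throw ball4 h=1 -> lands@6:L; in-air after throw: [b4@6:L b3@7:R b2@8:L b1@11:R]

Answer: ball3:lands@7:R ball2:lands@8:L ball1:lands@11:R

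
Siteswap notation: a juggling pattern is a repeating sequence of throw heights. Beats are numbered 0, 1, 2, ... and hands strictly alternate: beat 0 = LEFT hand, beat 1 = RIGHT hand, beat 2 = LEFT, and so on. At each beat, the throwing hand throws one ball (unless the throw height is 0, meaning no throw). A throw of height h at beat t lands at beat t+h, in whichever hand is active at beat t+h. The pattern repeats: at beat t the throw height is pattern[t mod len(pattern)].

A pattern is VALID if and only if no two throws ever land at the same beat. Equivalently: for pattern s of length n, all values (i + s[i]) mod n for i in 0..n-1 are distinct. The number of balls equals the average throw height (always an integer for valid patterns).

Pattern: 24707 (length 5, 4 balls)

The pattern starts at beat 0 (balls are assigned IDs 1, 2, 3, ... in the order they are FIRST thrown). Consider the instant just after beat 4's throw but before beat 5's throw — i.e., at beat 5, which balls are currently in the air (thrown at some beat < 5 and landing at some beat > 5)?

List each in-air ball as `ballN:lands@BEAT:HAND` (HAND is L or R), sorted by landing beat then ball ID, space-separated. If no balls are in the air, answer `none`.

Beat 0 (L): throw ball1 h=2 -> lands@2:L; in-air after throw: [b1@2:L]
Beat 1 (R): throw ball2 h=4 -> lands@5:R; in-air after throw: [b1@2:L b2@5:R]
Beat 2 (L): throw ball1 h=7 -> lands@9:R; in-air after throw: [b2@5:R b1@9:R]
Beat 4 (L): throw ball3 h=7 -> lands@11:R; in-air after throw: [b2@5:R b1@9:R b3@11:R]
Beat 5 (R): throw ball2 h=2 -> lands@7:R; in-air after throw: [b2@7:R b1@9:R b3@11:R]

Answer: ball1:lands@9:R ball3:lands@11:R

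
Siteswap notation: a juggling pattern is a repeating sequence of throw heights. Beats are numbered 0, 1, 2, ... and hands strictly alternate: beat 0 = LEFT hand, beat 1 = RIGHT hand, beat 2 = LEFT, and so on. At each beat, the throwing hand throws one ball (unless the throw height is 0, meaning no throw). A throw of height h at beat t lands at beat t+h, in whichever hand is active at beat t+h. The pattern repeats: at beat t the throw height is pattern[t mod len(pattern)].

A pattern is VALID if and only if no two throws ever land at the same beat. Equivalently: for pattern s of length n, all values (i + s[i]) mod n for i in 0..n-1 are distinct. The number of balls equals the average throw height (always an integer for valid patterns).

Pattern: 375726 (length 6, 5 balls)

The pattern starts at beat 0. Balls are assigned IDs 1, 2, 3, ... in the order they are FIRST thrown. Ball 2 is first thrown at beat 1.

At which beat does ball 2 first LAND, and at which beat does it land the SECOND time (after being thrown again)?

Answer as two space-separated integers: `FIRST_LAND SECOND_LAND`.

Answer: 8 13

Derivation:
Beat 0 (L): throw ball1 h=3 -> lands@3:R; in-air after throw: [b1@3:R]
Beat 1 (R): throw ball2 h=7 -> lands@8:L; in-air after throw: [b1@3:R b2@8:L]
Beat 2 (L): throw ball3 h=5 -> lands@7:R; in-air after throw: [b1@3:R b3@7:R b2@8:L]
Beat 3 (R): throw ball1 h=7 -> lands@10:L; in-air after throw: [b3@7:R b2@8:L b1@10:L]
Beat 4 (L): throw ball4 h=2 -> lands@6:L; in-air after throw: [b4@6:L b3@7:R b2@8:L b1@10:L]
Beat 5 (R): throw ball5 h=6 -> lands@11:R; in-air after throw: [b4@6:L b3@7:R b2@8:L b1@10:L b5@11:R]
Beat 6 (L): throw ball4 h=3 -> lands@9:R; in-air after throw: [b3@7:R b2@8:L b4@9:R b1@10:L b5@11:R]
Beat 7 (R): throw ball3 h=7 -> lands@14:L; in-air after throw: [b2@8:L b4@9:R b1@10:L b5@11:R b3@14:L]
Beat 8 (L): throw ball2 h=5 -> lands@13:R; in-air after throw: [b4@9:R b1@10:L b5@11:R b2@13:R b3@14:L]
Beat 9 (R): throw ball4 h=7 -> lands@16:L; in-air after throw: [b1@10:L b5@11:R b2@13:R b3@14:L b4@16:L]
Beat 10 (L): throw ball1 h=2 -> lands@12:L; in-air after throw: [b5@11:R b1@12:L b2@13:R b3@14:L b4@16:L]
Beat 11 (R): throw ball5 h=6 -> lands@17:R; in-air after throw: [b1@12:L b2@13:R b3@14:L b4@16:L b5@17:R]
Beat 12 (L): throw ball1 h=3 -> lands@15:R; in-air after throw: [b2@13:R b3@14:L b1@15:R b4@16:L b5@17:R]
Beat 13 (R): throw ball2 h=7 -> lands@20:L; in-air after throw: [b3@14:L b1@15:R b4@16:L b5@17:R b2@20:L]
Ball 2: thrown@1 h=7 -> first land @8; rethrown@8 h=5 -> second land @13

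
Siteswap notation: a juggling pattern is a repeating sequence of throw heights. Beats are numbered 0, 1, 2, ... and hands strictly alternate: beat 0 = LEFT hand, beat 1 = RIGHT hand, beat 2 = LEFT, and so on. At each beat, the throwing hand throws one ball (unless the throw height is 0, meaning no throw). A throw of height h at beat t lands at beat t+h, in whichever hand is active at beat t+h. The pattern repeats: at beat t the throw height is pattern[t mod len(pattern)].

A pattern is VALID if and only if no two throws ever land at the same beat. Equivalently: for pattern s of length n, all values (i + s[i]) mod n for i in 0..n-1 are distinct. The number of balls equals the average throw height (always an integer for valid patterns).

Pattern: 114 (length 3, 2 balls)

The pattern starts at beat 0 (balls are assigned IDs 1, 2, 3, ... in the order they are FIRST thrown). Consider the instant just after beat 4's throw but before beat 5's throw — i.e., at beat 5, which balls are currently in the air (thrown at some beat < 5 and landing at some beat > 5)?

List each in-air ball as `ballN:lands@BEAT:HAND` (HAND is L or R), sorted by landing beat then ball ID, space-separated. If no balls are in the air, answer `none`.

Beat 0 (L): throw ball1 h=1 -> lands@1:R; in-air after throw: [b1@1:R]
Beat 1 (R): throw ball1 h=1 -> lands@2:L; in-air after throw: [b1@2:L]
Beat 2 (L): throw ball1 h=4 -> lands@6:L; in-air after throw: [b1@6:L]
Beat 3 (R): throw ball2 h=1 -> lands@4:L; in-air after throw: [b2@4:L b1@6:L]
Beat 4 (L): throw ball2 h=1 -> lands@5:R; in-air after throw: [b2@5:R b1@6:L]
Beat 5 (R): throw ball2 h=4 -> lands@9:R; in-air after throw: [b1@6:L b2@9:R]

Answer: ball1:lands@6:L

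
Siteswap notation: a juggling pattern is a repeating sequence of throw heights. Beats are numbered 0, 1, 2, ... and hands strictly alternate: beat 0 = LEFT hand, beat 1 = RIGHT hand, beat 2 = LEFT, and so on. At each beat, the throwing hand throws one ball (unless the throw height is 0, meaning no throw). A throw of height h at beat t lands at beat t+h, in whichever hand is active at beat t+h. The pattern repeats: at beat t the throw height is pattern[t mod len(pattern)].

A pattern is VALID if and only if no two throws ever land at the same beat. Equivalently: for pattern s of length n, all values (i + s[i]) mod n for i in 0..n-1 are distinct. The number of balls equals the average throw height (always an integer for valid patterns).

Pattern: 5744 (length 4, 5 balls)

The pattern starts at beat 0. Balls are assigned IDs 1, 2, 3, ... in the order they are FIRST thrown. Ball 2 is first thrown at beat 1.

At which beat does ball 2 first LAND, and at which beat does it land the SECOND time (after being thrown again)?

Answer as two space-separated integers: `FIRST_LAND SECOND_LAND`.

Beat 0 (L): throw ball1 h=5 -> lands@5:R; in-air after throw: [b1@5:R]
Beat 1 (R): throw ball2 h=7 -> lands@8:L; in-air after throw: [b1@5:R b2@8:L]
Beat 2 (L): throw ball3 h=4 -> lands@6:L; in-air after throw: [b1@5:R b3@6:L b2@8:L]
Beat 3 (R): throw ball4 h=4 -> lands@7:R; in-air after throw: [b1@5:R b3@6:L b4@7:R b2@8:L]
Beat 4 (L): throw ball5 h=5 -> lands@9:R; in-air after throw: [b1@5:R b3@6:L b4@7:R b2@8:L b5@9:R]
Beat 5 (R): throw ball1 h=7 -> lands@12:L; in-air after throw: [b3@6:L b4@7:R b2@8:L b5@9:R b1@12:L]
Beat 6 (L): throw ball3 h=4 -> lands@10:L; in-air after throw: [b4@7:R b2@8:L b5@9:R b3@10:L b1@12:L]
Beat 7 (R): throw ball4 h=4 -> lands@11:R; in-air after throw: [b2@8:L b5@9:R b3@10:L b4@11:R b1@12:L]
Beat 8 (L): throw ball2 h=5 -> lands@13:R; in-air after throw: [b5@9:R b3@10:L b4@11:R b1@12:L b2@13:R]
Beat 9 (R): throw ball5 h=7 -> lands@16:L; in-air after throw: [b3@10:L b4@11:R b1@12:L b2@13:R b5@16:L]
Beat 10 (L): throw ball3 h=4 -> lands@14:L; in-air after throw: [b4@11:R b1@12:L b2@13:R b3@14:L b5@16:L]
Beat 11 (R): throw ball4 h=4 -> lands@15:R; in-air after throw: [b1@12:L b2@13:R b3@14:L b4@15:R b5@16:L]
Beat 12 (L): throw ball1 h=5 -> lands@17:R; in-air after throw: [b2@13:R b3@14:L b4@15:R b5@16:L b1@17:R]
Ball 2: thrown@1 h=7 -> first land @8; rethrown@8 h=5 -> second land @13

Answer: 8 13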